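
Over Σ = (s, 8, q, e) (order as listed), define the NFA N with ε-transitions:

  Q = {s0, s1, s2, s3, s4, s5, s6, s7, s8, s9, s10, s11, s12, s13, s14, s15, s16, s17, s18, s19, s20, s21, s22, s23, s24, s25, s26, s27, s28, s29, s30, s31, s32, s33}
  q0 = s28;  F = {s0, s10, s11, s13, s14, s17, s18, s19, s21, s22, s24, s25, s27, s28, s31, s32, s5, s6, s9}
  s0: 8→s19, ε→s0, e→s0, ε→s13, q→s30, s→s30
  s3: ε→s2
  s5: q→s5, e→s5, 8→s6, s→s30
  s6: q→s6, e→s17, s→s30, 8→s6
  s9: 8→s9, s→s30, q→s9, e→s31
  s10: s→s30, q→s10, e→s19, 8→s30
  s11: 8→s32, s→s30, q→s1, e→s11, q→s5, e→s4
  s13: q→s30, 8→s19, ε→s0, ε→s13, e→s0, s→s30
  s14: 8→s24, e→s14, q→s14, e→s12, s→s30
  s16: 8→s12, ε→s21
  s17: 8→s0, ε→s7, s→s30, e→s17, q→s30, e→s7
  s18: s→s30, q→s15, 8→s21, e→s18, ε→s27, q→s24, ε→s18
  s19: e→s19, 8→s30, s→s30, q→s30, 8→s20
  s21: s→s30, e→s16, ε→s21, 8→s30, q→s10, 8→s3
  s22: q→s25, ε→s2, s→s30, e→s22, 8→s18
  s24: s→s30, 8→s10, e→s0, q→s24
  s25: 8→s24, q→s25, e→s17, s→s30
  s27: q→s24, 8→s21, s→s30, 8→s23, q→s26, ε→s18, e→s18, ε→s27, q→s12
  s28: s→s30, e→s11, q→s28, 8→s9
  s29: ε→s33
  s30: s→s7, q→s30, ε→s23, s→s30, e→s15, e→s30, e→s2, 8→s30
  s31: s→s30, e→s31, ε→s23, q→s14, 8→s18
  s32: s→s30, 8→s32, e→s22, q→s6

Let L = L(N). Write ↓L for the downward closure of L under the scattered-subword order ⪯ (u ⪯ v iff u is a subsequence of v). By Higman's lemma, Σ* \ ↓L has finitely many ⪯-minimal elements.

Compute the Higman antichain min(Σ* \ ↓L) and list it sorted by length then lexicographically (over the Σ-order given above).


A = [s, 8e888, e8qeq, eq8eq].

|Q|=34, |F|=19, |δ|=110 (16 ε).
min D↑ (18 st, q0=0, F={1}): 0:s→1,8→2,q→0,e→3 1:s→1,8→1,q→1,e→1 2:s→1,8→2,q→2,e→4 3:s→1,8→5,q→6,e→3 4:s→1,8→7,q→8,e→4 5:s→1,8→5,q→9,e→10 6:s→1,8→9,q→6,e→6 7:s→1,8→11,q→12,e→7 8:s→1,8→12,q→8,e→8 9:s→1,8→9,q→9,e→13 10:s→1,8→7,q→14,e→10 11:s→1,8→1,q→15,e→11 12:s→1,8→15,q→12,e→16 13:s→1,8→16,q→1,e→13 14:s→1,8→12,q→14,e→13 15:s→1,8→1,q→15,e→17 16:s→1,8→17,q→1,e→16 17:s→1,8→1,q→1,e→17 (ε-aug+det+¬).
's': run [31, 5] end={s15,s2,s23,s30,s7} ∉↓L; 1/1 single-dels accept.
'8e888': |S_i|=[31, 26, 23, 18, 12, 8] end={s12,s15,s2,s20,s23,s3,s30,s7} rej; 5/5 del acc.
'e8qeq': run [31, 29, 23, 16, 10, 5] end={s15,s2,s23,s30,s7} — reject; 5/5 single-dels accept.
'eq8eq': run [31, 29, 19, 13, 10, 5] end={s15,s2,s23,s30,s7} — reject; 5/5 del acc.
4 words, ⪯-incomp.


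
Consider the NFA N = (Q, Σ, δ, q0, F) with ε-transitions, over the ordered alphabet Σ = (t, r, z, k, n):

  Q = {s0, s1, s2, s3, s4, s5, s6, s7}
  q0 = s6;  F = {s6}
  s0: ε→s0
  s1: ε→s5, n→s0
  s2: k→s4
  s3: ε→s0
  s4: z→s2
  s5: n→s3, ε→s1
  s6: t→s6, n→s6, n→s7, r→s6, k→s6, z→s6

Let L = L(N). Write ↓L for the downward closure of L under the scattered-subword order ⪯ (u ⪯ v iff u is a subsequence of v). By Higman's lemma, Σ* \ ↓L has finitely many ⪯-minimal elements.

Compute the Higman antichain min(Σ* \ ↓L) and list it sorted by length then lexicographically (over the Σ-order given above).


|Q|=8, |F|=1, |δ|=14 (4 ε).
min D↑ (1 st, q0=0, F={}): 0:t→0,r→0,z→0,k→0,n→0 [Hopcroft].
L(D↑) = ∅; no obstructions.

Antichain: [].


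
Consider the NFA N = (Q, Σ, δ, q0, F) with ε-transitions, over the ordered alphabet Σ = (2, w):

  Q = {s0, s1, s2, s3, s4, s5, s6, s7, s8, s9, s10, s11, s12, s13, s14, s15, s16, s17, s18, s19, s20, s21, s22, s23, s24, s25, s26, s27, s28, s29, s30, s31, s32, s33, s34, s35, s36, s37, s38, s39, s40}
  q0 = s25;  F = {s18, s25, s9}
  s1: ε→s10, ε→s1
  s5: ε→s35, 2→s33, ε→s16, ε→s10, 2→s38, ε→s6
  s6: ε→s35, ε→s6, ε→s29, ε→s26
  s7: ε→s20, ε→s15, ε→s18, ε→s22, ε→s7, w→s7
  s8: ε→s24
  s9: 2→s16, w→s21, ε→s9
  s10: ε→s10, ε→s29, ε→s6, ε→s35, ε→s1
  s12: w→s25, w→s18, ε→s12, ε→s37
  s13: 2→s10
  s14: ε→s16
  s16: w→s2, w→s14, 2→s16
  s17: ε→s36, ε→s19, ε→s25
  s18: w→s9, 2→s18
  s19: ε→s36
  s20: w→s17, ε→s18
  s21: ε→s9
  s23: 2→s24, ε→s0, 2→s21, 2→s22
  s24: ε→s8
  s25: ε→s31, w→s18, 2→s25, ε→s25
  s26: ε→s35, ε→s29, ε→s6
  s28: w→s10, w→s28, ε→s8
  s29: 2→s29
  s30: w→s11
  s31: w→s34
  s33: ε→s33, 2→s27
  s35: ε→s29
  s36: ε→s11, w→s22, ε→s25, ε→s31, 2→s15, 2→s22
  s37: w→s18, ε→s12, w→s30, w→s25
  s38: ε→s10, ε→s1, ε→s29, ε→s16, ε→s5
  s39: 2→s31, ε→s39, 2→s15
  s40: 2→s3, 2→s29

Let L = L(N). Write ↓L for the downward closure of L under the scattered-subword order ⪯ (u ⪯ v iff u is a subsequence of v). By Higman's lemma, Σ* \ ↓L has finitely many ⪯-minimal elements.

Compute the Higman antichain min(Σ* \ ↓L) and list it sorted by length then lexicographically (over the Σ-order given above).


min(Σ*\↓L) = [ww2].

|Q|=41, |F|=3, |δ|=86 (51 ε).
min D↑ (4 st, q0=0, F={3}): 0:2→0,w→1 1:2→1,w→2 2:2→3,w→2 3:2→3,w→3.
'ww2': N↓-sim [9, 7, 5, 3] end={s14,s16,s2} ∉↓L; 3/3 del acc.
1 obstructions.


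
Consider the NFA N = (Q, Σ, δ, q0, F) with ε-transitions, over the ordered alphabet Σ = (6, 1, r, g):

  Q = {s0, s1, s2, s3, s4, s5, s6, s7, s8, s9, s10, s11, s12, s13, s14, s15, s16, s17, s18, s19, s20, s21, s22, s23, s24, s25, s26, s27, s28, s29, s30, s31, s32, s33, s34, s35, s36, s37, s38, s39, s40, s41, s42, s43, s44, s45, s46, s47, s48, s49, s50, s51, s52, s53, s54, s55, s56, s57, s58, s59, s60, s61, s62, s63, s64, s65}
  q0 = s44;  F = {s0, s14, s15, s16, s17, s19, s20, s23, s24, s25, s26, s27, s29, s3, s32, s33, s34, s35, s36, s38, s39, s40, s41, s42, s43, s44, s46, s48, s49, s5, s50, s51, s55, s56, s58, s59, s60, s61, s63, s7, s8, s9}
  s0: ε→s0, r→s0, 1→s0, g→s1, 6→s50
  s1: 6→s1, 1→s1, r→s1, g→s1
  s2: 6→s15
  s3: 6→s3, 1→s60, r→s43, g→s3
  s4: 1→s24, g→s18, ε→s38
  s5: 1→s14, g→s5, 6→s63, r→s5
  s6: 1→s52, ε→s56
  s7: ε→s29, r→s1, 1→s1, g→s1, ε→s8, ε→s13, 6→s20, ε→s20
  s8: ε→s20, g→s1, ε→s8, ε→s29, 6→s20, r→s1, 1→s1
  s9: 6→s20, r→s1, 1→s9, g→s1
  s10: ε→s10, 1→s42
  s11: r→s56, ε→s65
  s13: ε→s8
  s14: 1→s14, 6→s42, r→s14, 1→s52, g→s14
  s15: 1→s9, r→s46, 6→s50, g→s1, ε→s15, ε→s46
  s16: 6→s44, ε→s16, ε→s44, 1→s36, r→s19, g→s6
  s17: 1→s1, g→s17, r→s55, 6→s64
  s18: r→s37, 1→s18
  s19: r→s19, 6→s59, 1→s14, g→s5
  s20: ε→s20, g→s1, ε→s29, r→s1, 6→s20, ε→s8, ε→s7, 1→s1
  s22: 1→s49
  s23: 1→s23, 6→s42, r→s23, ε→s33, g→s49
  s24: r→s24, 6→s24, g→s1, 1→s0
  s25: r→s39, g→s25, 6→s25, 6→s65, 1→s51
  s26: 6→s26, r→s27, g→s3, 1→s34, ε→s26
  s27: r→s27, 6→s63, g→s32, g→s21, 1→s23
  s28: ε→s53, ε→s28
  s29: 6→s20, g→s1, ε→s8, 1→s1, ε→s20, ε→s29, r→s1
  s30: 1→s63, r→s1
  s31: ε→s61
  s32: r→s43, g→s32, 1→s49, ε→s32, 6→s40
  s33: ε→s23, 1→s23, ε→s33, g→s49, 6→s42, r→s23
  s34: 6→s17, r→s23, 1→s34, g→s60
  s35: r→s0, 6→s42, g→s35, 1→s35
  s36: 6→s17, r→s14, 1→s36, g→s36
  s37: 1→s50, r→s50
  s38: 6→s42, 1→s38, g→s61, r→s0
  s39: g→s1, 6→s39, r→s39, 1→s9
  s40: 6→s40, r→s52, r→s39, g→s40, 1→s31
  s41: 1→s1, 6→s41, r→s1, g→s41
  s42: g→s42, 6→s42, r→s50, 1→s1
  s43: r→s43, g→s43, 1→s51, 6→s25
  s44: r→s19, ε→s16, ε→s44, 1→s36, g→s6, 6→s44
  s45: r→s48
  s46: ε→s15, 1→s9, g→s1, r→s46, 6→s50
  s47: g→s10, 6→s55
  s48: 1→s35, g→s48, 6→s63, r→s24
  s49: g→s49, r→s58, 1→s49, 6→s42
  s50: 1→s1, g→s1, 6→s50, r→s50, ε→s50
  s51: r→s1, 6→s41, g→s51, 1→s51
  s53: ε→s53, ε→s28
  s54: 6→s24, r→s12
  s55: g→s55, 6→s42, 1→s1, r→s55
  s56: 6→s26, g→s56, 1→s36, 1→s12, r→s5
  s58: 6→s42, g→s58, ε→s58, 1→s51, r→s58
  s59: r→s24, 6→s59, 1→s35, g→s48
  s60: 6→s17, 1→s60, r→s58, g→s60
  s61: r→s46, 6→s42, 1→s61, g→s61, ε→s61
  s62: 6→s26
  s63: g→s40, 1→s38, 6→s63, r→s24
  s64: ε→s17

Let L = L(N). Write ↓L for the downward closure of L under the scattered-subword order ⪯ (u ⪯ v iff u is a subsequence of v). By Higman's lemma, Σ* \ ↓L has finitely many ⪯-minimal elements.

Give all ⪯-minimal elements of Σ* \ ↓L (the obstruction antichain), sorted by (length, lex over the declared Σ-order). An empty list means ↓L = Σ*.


|Q|=66, |F|=42, |δ|=237 (41 ε).
min D↑ (37 st, q0=0, F={9}): 0:6→0,1→1,r→2,g→3 1:6→4,1→1,r→5,g→1 2:6→6,1→5,r→2,g→7 3:6→8,1→1,r→7,g→3 4:6→4,1→9,r→10,g→4 5:6→11,1→5,r→5,g→5 6:6→6,1→12,r→13,g→14 7:6→15,1→5,r→7,g→7 8:6→8,1→16,r→17,g→18 9:6→9,1→9,r→9,g→9 10:6→11,1→9,r→10,g→10 11:6→11,1→9,r→19,g→11 12:6→11,1→12,r→20,g→12 13:6→13,1→20,r→13,g→9 14:6→15,1→12,r→13,g→14 15:6→15,1→21,r→13,g→22 16:6→4,1→16,r→23,g→24 17:6→15,1→23,r→17,g→25 18:6→18,1→24,r→26,g→18 19:6→19,1→9,r→19,g→9 20:6→19,1→20,r→20,g→9 21:6→11,1→21,r→20,g→27 22:6→22,1→27,r→28,g→22 23:6→11,1→23,r→23,g→29 24:6→4,1→24,r→30,g→24 25:6→22,1→29,r→26,g→25 26:6→31,1→32,r→26,g→26 27:6→11,1→27,r→33,g→27 28:6→28,1→34,r→28,g→9 29:6→11,1→29,r→30,g→29 30:6→11,1→32,r→30,g→30 31:6→31,1→32,r→28,g→31 32:6→35,1→32,r→9,g→32 33:6→19,1→34,r→33,g→9 34:6→36,1→34,r→9,g→9 35:6→35,1→9,r→9,g→35 36:6→36,1→9,r→9,g→9.
'161': run [51, 31, 12, 1] end={s1} rej; 3/3 deletions ∈↓L.
'r6rg': N↓-sim [51, 39, 27, 14, 1] end={s1} ∉↓L; 4/4 del acc.
'g6gr1r': |S_i|=[51, 47, 39, 30, 20, 9, 1] end={s1} rej; 6/6 deletions ∈↓L.
3 minimals (antichain).

min(Σ*\↓L) = [161, r6rg, g6gr1r].


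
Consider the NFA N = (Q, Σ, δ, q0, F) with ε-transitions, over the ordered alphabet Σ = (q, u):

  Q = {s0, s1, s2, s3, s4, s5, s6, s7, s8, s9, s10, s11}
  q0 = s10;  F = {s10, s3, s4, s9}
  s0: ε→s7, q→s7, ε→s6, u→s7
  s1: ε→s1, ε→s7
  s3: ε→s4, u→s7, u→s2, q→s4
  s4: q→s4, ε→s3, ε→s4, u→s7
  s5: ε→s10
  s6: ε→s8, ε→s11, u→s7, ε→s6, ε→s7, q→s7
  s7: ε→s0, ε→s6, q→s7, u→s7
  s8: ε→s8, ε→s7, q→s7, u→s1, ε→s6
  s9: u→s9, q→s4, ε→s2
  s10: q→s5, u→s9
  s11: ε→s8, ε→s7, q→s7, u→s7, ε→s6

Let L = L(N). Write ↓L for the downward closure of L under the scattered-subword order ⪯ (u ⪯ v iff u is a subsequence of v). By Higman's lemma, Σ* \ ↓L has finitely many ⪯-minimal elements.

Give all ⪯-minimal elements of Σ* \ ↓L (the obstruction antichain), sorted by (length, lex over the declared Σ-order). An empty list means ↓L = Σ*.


A = [uqu].

|Q|=12, |F|=4, |δ|=40 (21 ε).
min D↑ (4 st, q0=0, F={3}): 0:q→0,u→1 1:q→2,u→1 2:q→2,u→3 3:q→3,u→3 [Hopcroft].
'uqu': N↓-sim [12, 10, 9, 7] end={s0,s1,s11,s2,s6,s7,s8} — reject; 3/3 deletions ∈↓L.
1 minimals (antichain).


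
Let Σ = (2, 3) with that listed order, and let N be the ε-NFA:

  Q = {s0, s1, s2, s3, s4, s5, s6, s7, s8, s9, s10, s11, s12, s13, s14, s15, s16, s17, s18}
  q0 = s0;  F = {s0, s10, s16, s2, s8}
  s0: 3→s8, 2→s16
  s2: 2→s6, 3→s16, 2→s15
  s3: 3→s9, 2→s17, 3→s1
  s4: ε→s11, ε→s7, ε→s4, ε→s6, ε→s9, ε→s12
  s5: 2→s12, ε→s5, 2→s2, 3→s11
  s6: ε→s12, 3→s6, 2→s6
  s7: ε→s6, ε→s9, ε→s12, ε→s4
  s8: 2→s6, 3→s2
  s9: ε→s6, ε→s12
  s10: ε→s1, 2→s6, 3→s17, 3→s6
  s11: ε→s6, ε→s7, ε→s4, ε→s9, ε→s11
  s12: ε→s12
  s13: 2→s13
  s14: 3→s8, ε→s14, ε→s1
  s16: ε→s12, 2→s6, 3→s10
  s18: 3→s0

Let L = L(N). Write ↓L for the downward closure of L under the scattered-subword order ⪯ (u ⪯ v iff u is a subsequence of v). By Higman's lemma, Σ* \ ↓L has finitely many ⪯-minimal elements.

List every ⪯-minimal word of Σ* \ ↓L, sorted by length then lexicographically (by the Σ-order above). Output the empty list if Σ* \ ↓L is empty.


|Q|=19, |F|=5, |δ|=47 (24 ε).
min D↑ (6 st, q0=0, F={3}): 0:2→1,3→2 1:2→3,3→4 2:2→3,3→5 3:2→3,3→3 4:2→3,3→3 5:2→3,3→1 (ε-aug+det+¬).
'22': N↓-sim [10, 7, 2] end={s12,s6} — reject; 2/2 deletions ∈↓L.
'32': run [10, 9, 3] end={s12,s15,s6} ∉↓L; 2/2 deletions ∈↓L.
'233': run [10, 7, 5, 3] end={s12,s17,s6} ∉↓L; 3/3 single-dels accept.
'33333': run [10, 9, 8, 6, 5, 3] end={s12,s17,s6} ∉↓L; 5/5 deletions ∈↓L.
4 minimals (antichain).

A = [22, 32, 233, 33333].


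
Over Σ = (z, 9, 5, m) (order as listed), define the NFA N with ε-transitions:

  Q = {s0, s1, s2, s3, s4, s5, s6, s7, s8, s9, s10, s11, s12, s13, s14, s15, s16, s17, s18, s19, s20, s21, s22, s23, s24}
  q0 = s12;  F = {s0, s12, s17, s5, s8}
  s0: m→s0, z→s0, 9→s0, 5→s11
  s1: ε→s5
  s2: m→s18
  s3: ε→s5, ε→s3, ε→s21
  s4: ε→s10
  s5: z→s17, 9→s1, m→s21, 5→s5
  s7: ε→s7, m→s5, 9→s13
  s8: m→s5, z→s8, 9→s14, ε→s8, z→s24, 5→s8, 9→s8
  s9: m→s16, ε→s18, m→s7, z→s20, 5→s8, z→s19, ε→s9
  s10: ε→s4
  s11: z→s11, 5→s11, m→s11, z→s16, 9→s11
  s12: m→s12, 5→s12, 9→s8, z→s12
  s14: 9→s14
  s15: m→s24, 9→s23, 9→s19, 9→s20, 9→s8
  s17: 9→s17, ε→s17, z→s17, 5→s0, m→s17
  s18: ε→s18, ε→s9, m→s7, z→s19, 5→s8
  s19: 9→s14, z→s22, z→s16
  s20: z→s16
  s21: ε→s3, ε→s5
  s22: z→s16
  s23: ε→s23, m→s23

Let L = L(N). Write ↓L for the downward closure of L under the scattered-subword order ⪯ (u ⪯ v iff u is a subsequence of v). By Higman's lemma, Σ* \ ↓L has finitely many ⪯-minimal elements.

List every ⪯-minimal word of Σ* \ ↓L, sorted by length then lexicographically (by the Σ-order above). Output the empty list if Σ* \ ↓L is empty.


min(Σ*\↓L) = [9mz55].

|Q|=25, |F|=5, |δ|=66 (16 ε).
min D↑ (6 st, q0=0, F={5}): 0:z→0,9→1,5→0,m→0 1:z→1,9→1,5→1,m→2 2:z→3,9→2,5→2,m→2 3:z→3,9→3,5→4,m→3 4:z→4,9→4,5→5,m→4 5:z→5,9→5,5→5,m→5 [Hopcroft].
'9mz55': N↓-sim [12, 11, 8, 4, 3, 2] end={s11,s16} ∉↓L; 5/5 del acc.
1 words, ⪯-incomp.


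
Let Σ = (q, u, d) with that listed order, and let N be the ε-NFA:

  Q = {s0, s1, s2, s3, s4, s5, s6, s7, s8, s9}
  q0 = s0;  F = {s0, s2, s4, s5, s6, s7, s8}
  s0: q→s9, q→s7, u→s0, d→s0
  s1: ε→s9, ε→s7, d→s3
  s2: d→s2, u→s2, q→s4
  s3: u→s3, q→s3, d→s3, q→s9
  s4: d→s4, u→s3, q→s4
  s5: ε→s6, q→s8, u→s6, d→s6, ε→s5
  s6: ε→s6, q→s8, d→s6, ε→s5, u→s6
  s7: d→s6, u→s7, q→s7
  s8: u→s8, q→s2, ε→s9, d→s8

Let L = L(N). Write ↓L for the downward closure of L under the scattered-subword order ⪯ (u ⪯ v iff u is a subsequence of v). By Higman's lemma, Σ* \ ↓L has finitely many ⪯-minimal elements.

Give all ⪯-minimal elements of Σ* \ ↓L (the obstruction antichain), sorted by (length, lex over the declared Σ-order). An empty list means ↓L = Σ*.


min(Σ*\↓L) = [qdqqqu].

|Q|=10, |F|=7, |δ|=34 (7 ε).
min D↑ (7 st, q0=0, F={6}): 0:q→1,u→0,d→0 1:q→1,u→1,d→2 2:q→3,u→2,d→2 3:q→4,u→3,d→3 4:q→5,u→4,d→4 5:q→5,u→6,d→5 6:q→6,u→6,d→6.
'qdqqqu': run [9, 8, 7, 5, 4, 3, 2] end={s3,s9} ∉↓L; 6/6 deletions ∈↓L.
1 obstructions.


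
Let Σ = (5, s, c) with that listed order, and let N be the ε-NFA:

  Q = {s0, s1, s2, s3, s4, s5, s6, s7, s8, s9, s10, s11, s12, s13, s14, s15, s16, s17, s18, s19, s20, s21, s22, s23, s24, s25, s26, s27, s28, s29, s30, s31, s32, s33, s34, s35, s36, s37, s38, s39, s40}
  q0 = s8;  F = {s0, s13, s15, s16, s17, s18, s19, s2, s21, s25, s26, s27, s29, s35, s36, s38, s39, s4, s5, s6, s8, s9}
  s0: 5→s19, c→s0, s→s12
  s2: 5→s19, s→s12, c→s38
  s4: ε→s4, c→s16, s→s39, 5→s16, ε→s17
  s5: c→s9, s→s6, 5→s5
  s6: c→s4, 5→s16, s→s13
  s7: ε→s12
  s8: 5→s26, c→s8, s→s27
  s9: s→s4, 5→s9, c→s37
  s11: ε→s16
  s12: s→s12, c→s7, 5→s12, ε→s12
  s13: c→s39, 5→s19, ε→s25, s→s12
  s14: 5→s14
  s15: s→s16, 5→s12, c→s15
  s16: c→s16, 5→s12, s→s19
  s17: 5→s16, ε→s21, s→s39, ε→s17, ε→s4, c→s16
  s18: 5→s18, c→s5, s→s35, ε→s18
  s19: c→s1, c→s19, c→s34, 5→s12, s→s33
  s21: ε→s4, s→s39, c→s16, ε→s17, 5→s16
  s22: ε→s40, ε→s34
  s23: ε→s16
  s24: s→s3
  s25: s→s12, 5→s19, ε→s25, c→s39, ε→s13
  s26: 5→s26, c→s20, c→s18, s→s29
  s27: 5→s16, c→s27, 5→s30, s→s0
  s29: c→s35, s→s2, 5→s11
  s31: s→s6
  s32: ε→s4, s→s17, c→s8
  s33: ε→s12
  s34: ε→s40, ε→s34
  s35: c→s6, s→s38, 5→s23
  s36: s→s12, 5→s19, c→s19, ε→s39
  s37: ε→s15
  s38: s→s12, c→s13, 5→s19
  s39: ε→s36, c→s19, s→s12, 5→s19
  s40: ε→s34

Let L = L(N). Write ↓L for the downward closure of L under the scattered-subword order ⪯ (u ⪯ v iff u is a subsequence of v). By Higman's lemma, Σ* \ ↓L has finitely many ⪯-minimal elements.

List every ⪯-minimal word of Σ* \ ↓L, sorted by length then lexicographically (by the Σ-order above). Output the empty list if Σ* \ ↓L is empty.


min(Σ*\↓L) = [s55, sss, 5cccc5].

|Q|=41, |F|=22, |δ|=103 (25 ε).
min D↑ (19 st, q0=0, F={10}): 0:5→1,s→2,c→0 1:5→1,s→3,c→4 2:5→5,s→6,c→2 3:5→5,s→7,c→8 4:5→4,s→8,c→9 5:5→10,s→11,c→5 6:5→11,s→10,c→6 7:5→11,s→10,c→12 8:5→5,s→12,c→13 9:5→9,s→13,c→14 10:5→10,s→10,c→10 11:5→10,s→10,c→11 12:5→11,s→10,c→15 13:5→5,s→15,c→16 14:5→14,s→16,c→17 15:5→11,s→10,c→18 16:5→5,s→18,c→5 17:5→10,s→5,c→17 18:5→11,s→10,c→11 [Hopcroft].
's55': |S_i|=[33, 25, 11, 2] end={s12,s7} ∉↓L; 3/3 single-dels accept.
'sss': |S_i|=[33, 25, 14, 3] end={s12,s33,s7} ∉↓L; 3/3 del acc.
'5cccc5': run [33, 30, 25, 20, 16, 10, 2] end={s12,s7} ∉↓L; 6/6 deletions ∈↓L.
3 minimals (antichain).


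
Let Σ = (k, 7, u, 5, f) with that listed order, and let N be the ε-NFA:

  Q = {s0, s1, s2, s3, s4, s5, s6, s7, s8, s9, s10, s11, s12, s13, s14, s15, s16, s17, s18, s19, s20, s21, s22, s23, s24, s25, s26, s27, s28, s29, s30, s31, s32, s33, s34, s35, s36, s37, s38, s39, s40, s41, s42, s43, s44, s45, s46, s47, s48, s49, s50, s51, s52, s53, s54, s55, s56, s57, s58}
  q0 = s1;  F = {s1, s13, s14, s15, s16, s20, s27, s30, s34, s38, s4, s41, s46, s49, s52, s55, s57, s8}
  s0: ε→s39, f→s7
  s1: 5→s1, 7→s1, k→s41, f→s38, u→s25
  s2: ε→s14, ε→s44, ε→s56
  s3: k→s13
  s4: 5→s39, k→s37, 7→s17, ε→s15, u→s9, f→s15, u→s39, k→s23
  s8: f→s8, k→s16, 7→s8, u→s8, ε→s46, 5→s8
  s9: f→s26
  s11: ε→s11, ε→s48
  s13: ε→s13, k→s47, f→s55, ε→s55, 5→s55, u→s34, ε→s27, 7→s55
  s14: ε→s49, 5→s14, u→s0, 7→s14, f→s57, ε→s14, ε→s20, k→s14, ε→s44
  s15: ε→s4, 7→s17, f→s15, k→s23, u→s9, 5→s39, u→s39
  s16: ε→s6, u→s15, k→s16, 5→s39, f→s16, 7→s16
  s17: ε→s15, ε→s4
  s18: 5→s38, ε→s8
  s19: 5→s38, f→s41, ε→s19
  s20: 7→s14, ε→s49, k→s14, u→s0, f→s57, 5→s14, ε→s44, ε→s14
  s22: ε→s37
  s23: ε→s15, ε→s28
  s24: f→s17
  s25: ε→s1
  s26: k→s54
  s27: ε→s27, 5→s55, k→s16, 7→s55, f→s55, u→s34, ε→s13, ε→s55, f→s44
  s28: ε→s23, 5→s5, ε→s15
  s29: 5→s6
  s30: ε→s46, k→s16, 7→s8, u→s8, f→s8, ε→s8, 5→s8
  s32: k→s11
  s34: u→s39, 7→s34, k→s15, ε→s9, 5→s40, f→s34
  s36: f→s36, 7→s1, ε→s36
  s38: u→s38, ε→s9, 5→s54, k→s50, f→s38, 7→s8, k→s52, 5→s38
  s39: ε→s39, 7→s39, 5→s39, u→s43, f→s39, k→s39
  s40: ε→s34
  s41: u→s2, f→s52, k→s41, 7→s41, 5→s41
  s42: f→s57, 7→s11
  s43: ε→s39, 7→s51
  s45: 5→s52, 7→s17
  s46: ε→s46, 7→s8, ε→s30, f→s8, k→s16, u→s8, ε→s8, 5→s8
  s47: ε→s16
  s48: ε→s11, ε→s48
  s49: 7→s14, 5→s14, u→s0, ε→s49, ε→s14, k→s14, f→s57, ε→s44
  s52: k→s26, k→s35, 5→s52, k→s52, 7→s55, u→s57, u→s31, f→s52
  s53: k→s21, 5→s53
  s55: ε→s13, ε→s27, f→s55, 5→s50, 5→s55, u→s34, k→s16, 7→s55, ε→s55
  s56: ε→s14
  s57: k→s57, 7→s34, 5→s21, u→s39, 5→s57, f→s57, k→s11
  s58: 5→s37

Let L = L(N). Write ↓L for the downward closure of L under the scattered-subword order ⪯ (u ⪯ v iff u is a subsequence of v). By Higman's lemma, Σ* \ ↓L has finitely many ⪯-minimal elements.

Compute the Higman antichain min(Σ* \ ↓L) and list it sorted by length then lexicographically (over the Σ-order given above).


|Q|=59, |F|=18, |δ|=182 (54 ε).
min D↑ (12 st, q0=0, F={6}): 0:k→1,7→0,u→0,5→0,f→2 1:k→1,7→1,u→3,5→1,f→4 2:k→4,7→5,u→2,5→2,f→2 3:k→3,7→3,u→6,5→3,f→7 4:k→4,7→8,u→7,5→4,f→4 5:k→9,7→5,u→5,5→5,f→5 6:k→6,7→6,u→6,5→6,f→6 7:k→7,7→10,u→6,5→7,f→7 8:k→9,7→8,u→10,5→8,f→8 9:k→9,7→9,u→11,5→6,f→9 10:k→11,7→10,u→6,5→10,f→10 11:k→11,7→11,u→6,5→6,f→11.
'kuu': |S_i|=[44, 38, 28, 8] end={s0,s26,s39,s43,s51,s54,s7,s9} rej; 3/3 deletions ∈↓L.
'f7k5': N↓-sim [44, 35, 26, 16, 4] end={s39,s43,s5,s51} — reject; 4/4 single-dels accept.
2 minimals (antichain).

Antichain: [kuu, f7k5].


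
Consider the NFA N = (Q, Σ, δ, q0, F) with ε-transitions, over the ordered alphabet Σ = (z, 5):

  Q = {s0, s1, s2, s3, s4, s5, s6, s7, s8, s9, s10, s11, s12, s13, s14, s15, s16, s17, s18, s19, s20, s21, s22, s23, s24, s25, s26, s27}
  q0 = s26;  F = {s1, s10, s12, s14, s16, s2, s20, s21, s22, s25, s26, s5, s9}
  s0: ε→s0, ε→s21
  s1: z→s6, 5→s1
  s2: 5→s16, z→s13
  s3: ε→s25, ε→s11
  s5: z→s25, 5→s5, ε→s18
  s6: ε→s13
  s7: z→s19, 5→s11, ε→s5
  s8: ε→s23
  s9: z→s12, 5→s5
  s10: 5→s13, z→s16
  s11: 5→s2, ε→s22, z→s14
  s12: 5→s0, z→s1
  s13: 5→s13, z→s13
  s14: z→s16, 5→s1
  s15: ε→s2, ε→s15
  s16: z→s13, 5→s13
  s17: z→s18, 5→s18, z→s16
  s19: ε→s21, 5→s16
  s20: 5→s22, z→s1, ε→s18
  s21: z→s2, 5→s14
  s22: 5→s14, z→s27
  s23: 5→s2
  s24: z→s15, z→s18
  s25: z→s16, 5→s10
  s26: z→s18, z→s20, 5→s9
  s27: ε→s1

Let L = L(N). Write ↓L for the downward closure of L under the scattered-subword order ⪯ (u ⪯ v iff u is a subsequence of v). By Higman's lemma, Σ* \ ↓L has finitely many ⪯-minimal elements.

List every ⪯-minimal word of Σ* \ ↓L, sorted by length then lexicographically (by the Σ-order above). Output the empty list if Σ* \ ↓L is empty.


|Q|=28, |F|=13, |δ|=54 (14 ε).
min D↑ (14 st, q0=0, F={7}): 0:z→1,5→2 1:z→3,5→4 2:z→5,5→6 3:z→7,5→3 4:z→3,5→8 5:z→3,5→9 6:z→10,5→6 7:z→7,5→7 8:z→11,5→3 9:z→12,5→8 10:z→11,5→13 11:z→7,5→7 12:z→7,5→11 13:z→11,5→7 (ε-aug+det+¬).
'zzz': run [18, 15, 6, 2] end={s13,s6} ∉↓L; 3/3 del acc.
'z55z5': run [18, 15, 11, 5, 3, 1] end={s13} ∉↓L; 5/5 del acc.
'z555z': |S_i|=[18, 15, 11, 5, 3, 2] end={s13,s6} — reject; 5/5 single-dels accept.
'55zz5': N↓-sim [18, 16, 12, 6, 2, 1] end={s13} ∉↓L; 5/5 del acc.
'55z55': N↓-sim [18, 16, 12, 6, 3, 1] end={s13} — reject; 5/5 deletions ∈↓L.
5 words, ⪯-incomp.

A = [zzz, z55z5, z555z, 55zz5, 55z55].


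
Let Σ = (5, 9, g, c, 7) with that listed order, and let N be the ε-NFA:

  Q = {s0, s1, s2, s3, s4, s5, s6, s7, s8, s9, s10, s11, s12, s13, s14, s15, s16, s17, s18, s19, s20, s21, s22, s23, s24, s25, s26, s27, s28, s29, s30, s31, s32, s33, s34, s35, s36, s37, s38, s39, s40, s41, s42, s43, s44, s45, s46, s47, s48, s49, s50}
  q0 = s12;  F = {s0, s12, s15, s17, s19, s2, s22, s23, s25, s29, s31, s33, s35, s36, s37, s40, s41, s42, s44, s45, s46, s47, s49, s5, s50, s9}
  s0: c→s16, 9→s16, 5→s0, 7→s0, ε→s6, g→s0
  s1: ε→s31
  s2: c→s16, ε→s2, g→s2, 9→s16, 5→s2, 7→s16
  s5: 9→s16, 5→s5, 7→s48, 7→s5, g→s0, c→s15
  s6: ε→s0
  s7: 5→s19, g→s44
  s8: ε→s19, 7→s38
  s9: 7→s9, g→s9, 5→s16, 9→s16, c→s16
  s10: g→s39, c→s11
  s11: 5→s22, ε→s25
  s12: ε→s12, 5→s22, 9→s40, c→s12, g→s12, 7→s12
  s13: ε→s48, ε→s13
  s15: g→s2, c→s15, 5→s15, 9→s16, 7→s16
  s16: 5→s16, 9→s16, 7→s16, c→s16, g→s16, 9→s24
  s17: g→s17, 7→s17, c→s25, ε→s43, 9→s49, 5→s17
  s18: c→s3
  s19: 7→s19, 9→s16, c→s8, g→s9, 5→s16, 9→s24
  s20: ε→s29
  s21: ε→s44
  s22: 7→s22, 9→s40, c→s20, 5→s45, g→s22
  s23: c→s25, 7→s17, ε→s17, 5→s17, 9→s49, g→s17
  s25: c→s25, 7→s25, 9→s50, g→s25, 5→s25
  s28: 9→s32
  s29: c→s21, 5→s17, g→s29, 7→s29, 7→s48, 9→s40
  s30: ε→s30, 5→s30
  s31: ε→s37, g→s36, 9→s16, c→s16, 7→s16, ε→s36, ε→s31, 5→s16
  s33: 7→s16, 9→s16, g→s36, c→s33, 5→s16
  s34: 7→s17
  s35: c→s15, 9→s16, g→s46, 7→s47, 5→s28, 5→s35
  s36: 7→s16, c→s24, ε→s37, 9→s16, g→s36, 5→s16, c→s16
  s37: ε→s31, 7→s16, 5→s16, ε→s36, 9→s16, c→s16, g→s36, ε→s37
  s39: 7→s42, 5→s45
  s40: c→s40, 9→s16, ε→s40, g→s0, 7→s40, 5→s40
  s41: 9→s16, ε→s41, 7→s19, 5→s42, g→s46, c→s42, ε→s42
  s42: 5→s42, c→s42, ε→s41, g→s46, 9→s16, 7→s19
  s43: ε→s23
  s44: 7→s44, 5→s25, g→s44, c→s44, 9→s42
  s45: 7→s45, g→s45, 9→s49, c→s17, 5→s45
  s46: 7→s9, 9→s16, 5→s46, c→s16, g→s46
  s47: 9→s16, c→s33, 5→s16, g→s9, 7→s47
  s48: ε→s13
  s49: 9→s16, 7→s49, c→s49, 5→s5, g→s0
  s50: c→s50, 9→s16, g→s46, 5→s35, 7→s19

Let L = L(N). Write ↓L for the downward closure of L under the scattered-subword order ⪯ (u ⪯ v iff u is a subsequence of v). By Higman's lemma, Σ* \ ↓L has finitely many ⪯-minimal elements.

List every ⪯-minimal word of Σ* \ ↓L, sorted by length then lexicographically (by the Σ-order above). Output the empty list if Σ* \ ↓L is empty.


|Q|=51, |F|=26, |δ|=180 (27 ε).
min D↑ (23 st, q0=0, F={5}): 0:5→1,9→2,g→0,c→0,7→0 1:5→3,9→2,g→1,c→4,7→1 2:5→2,9→5,g→6,c→2,7→2 3:5→3,9→7,g→3,c→8,7→3 4:5→8,9→2,g→4,c→9,7→4 5:5→5,9→5,g→5,c→5,7→5 6:5→6,9→5,g→6,c→5,7→6 7:5→10,9→5,g→6,c→7,7→7 8:5→8,9→7,g→8,c→11,7→8 9:5→11,9→12,g→9,c→9,7→9 10:5→10,9→5,g→6,c→13,7→10 11:5→11,9→14,g→11,c→11,7→11 12:5→12,9→5,g→15,c→12,7→16 13:5→13,9→5,g→17,c→13,7→5 14:5→18,9→5,g→15,c→14,7→16 15:5→15,9→5,g→15,c→5,7→19 16:5→5,9→5,g→19,c→16,7→16 17:5→17,9→5,g→17,c→5,7→5 18:5→18,9→5,g→15,c→13,7→20 19:5→5,9→5,g→19,c→5,7→19 20:5→5,9→5,g→19,c→21,7→20 21:5→5,9→5,g→22,c→21,7→5 22:5→5,9→5,g→22,c→5,7→5 [Hopcroft].
'99': run [38, 27, 3] end={s16,s24,s32} ∉↓L; 2/2 del acc.
'9gc': |S_i|=[38, 27, 10, 2] end={s16,s24} — reject; 3/3 del acc.
'5595c7': N↓-sim [38, 37, 32, 24, 19, 8, 2] end={s16,s24} ∉↓L; 6/6 del acc.
'5cc975': N↓-sim [38, 37, 35, 30, 20, 11, 2] end={s16,s24} rej; 6/6 del acc.
4 obstructions.

A = [99, 9gc, 5595c7, 5cc975].


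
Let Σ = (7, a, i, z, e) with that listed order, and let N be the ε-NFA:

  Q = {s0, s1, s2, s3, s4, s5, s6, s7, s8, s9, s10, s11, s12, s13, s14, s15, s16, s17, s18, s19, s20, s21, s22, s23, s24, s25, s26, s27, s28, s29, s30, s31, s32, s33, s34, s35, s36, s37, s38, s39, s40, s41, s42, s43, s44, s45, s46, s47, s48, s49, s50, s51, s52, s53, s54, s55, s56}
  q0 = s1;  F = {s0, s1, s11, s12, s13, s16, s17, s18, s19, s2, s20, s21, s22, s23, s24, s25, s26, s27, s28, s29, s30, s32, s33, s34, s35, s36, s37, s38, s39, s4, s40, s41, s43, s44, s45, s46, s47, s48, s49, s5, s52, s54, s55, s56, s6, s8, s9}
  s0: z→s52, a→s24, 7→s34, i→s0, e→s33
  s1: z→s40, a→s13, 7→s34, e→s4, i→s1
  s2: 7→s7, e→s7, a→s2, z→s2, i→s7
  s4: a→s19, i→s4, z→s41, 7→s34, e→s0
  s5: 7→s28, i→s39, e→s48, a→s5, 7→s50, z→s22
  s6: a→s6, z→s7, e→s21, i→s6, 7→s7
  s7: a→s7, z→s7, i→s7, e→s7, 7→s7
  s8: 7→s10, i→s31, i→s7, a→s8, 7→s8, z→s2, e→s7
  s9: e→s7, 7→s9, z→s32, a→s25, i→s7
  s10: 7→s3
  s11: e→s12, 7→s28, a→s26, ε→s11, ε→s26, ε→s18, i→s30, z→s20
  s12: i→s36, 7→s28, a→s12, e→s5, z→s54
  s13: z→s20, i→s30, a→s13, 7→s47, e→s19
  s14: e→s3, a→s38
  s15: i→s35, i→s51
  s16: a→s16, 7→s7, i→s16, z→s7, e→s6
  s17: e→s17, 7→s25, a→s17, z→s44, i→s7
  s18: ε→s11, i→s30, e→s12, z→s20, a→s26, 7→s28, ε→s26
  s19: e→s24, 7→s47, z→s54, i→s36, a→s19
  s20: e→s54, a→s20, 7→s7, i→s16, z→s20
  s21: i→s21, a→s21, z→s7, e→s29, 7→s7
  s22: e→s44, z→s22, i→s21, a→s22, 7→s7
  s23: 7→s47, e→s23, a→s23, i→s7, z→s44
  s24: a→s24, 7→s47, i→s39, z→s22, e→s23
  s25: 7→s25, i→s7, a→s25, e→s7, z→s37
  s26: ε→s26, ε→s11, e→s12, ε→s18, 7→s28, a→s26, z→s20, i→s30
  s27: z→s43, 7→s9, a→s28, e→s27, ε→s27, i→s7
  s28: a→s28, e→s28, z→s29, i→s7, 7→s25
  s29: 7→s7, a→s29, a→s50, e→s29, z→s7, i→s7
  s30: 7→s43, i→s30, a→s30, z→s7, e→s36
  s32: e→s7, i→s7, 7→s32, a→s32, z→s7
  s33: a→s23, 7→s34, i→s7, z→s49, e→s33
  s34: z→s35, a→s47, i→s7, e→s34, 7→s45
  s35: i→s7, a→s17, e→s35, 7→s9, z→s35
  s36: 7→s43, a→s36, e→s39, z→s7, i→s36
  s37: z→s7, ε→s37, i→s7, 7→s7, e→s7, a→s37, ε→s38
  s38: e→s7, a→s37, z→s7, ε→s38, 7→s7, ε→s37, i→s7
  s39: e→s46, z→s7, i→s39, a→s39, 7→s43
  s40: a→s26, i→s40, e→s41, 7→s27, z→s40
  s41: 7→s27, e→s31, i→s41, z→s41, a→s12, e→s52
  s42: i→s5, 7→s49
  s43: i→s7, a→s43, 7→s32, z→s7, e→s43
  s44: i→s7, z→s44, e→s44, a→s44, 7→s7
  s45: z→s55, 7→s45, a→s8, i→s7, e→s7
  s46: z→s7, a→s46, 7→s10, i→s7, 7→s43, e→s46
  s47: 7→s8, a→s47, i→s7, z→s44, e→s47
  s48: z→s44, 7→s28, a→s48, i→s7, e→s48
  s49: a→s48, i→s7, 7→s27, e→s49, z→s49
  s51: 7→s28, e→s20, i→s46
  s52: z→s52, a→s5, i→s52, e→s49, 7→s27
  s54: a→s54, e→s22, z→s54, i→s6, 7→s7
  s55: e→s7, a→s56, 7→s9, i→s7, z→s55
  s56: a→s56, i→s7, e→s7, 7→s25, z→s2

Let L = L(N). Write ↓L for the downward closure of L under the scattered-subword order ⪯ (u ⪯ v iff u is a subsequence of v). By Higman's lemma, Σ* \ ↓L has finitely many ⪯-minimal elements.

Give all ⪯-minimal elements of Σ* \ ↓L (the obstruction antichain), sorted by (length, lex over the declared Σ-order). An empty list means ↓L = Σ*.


Antichain: [7i, 77e, aiz, az7, z7zz, eeei].

|Q|=57, |F|=47, |δ|=269 (13 ε).
min D↑ (45 st, q0=0, F={7}): 0:7→1,a→2,i→0,z→3,e→4 1:7→5,a→6,i→7,z→8,e→1 2:7→6,a→2,i→9,z→10,e→11 3:7→12,a→13,i→3,z→3,e→14 4:7→1,a→11,i→4,z→14,e→15 5:7→5,a→16,i→7,z→17,e→7 6:7→16,a→6,i→7,z→18,e→6 7:7→7,a→7,i→7,z→7,e→7 8:7→19,a→20,i→7,z→8,e→8 9:7→21,a→9,i→9,z→7,e→22 10:7→7,a→10,i→23,z→10,e→24 11:7→6,a→11,i→22,z→24,e→25 12:7→19,a→26,i→7,z→21,e→12 13:7→26,a→13,i→9,z→10,e→27 14:7→12,a→27,i→14,z→14,e→28 15:7→1,a→25,i→15,z→28,e→29 16:7→16,a→16,i→7,z→30,e→7 17:7→19,a→31,i→7,z→17,e→7 18:7→7,a→18,i→7,z→18,e→18 19:7→19,a→32,i→7,z→33,e→7 20:7→32,a→20,i→7,z→18,e→20 21:7→33,a→21,i→7,z→7,e→21 22:7→21,a→22,i→22,z→7,e→34 23:7→7,a→23,i→23,z→7,e→35 24:7→7,a→24,i→35,z→24,e→36 25:7→6,a→25,i→34,z→36,e→37 26:7→32,a→26,i→7,z→38,e→26 27:7→26,a→27,i→22,z→24,e→39 28:7→12,a→39,i→28,z→28,e→40 29:7→1,a→37,i→7,z→40,e→29 30:7→7,a→30,i→7,z→30,e→7 31:7→32,a→31,i→7,z→30,e→7 32:7→32,a→32,i→7,z→41,e→7 33:7→33,a→33,i→7,z→7,e→7 34:7→21,a→34,i→34,z→7,e→42 35:7→7,a→35,i→35,z→7,e→43 36:7→7,a→36,i→43,z→36,e→18 37:7→6,a→37,i→7,z→18,e→37 38:7→7,a→38,i→7,z→7,e→38 39:7→26,a→39,i→34,z→36,e→44 40:7→12,a→44,i→7,z→40,e→40 41:7→7,a→41,i→7,z→7,e→7 42:7→21,a→42,i→7,z→7,e→42 43:7→7,a→43,i→43,z→7,e→38 44:7→26,a→44,i→7,z→18,e→44 [Hopcroft].
'7i': |S_i|=[52, 24, 2] end={s31,s7} ∉↓L; 2/2 single-dels accept.
'77e': run [52, 24, 14, 1] end={s7} — reject; 3/3 deletions ∈↓L.
'aiz': N↓-sim [52, 38, 15, 1] end={s7} — reject; 3/3 single-dels accept.
'az7': |S_i|=[52, 38, 13, 1] end={s7} — reject; 3/3 del acc.
'z7zz': run [52, 40, 13, 7, 1] end={s7} rej; 4/4 del acc.
'eeei': |S_i|=[52, 43, 36, 29, 2] end={s31,s7} — reject; 4/4 single-dels accept.
6 minimals (antichain).


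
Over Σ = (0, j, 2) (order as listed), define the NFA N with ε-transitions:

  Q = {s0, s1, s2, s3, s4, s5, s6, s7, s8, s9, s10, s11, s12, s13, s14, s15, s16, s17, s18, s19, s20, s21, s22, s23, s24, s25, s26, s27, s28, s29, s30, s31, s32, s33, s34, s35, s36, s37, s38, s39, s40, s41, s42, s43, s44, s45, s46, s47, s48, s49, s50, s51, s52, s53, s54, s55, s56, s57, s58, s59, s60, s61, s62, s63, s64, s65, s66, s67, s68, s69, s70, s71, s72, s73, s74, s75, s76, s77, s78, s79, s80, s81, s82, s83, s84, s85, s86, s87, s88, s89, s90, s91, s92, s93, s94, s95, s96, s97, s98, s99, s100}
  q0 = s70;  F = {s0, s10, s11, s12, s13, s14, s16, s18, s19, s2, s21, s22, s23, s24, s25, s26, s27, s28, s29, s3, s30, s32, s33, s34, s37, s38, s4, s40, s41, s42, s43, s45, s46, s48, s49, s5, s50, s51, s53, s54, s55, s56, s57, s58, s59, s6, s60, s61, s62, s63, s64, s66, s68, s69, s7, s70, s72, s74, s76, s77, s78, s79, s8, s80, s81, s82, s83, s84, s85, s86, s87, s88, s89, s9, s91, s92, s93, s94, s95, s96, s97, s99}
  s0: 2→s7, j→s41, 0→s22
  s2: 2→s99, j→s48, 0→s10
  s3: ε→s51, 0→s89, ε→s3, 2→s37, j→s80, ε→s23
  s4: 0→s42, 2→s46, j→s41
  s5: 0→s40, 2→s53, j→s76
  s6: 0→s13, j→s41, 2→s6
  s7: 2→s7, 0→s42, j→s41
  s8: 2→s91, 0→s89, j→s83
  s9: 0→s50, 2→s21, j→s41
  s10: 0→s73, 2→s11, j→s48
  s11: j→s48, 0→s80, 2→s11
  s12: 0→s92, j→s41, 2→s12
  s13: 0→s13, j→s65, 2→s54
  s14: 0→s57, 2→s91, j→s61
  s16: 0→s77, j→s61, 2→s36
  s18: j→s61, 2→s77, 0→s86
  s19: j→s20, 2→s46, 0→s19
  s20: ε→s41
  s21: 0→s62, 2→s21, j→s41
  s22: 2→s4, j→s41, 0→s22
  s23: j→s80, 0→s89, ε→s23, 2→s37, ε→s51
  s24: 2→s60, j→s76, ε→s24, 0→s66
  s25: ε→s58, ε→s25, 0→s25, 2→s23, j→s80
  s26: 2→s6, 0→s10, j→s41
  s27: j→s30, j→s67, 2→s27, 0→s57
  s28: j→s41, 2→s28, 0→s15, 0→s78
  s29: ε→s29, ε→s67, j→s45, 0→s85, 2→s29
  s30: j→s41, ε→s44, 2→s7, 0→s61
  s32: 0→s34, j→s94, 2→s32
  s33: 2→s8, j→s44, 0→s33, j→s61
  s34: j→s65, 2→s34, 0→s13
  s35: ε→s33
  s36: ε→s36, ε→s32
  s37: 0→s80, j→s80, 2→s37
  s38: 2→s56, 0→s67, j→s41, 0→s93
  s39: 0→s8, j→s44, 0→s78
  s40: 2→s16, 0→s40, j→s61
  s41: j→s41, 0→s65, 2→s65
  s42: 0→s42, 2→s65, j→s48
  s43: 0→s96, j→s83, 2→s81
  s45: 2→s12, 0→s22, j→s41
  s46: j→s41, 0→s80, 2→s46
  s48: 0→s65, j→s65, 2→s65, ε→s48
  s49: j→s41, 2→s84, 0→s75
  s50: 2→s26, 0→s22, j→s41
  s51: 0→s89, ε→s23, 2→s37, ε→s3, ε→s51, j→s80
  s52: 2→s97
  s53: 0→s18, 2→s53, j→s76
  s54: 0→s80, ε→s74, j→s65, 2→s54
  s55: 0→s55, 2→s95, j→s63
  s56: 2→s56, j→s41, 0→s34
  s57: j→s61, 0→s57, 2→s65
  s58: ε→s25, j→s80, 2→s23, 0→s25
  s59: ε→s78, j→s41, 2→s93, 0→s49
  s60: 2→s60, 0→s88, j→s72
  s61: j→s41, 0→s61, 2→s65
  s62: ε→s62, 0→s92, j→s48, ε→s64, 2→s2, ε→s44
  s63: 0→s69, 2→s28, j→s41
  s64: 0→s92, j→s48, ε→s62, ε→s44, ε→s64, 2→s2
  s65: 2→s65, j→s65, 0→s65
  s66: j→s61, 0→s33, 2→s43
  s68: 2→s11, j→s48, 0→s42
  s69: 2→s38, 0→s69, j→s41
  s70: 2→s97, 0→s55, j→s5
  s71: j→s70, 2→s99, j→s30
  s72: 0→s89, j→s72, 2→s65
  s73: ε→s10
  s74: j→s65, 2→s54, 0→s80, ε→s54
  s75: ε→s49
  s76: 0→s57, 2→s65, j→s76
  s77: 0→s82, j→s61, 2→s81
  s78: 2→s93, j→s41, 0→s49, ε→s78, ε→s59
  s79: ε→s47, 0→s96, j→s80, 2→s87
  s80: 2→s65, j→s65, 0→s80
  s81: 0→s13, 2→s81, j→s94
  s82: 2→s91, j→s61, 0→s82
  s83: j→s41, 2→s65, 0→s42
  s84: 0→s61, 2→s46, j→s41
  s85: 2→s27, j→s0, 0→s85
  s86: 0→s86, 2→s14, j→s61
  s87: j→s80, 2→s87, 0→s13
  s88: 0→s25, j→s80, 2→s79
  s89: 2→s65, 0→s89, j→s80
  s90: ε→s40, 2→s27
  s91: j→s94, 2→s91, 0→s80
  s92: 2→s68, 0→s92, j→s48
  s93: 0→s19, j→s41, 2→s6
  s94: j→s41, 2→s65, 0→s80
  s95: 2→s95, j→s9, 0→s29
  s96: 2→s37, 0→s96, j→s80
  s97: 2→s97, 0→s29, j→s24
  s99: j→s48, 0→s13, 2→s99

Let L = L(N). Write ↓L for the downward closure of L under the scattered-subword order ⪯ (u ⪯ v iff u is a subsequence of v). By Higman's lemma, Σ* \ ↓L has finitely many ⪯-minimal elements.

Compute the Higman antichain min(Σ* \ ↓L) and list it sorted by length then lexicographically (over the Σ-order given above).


min(Σ*\↓L) = [jj2, 0jj0, j0220j, 200202, 2j20jj].

|Q|=101, |F|=82, |δ|=296 (35 ε).
min D↑ (77 st, q0=0, F={18}): 0:0→1,j→2,2→3 1:0→1,j→4,2→5 2:0→6,j→7,2→8 3:0→9,j→10,2→3 4:0→11,j→12,2→13 5:0→9,j→14,2→5 6:0→6,j→15,2→16 7:0→17,j→7,2→18 8:0→19,j→7,2→8 9:0→20,j→21,2→9 10:0→22,j→7,2→23 11:0→11,j→12,2→24 12:0→18,j→12,2→18 13:0→25,j→12,2→13 14:0→26,j→12,2→27 15:0→15,j→12,2→18 16:0→28,j→15,2→29 17:0→17,j→15,2→18 18:0→18,j→18,2→18 19:0→30,j→15,2→28 20:0→20,j→31,2→32 21:0→33,j→12,2→34 22:0→35,j→15,2→36 23:0→37,j→38,2→23 24:0→39,j→12,2→40 25:0→41,j→12,2→39 26:0→33,j→12,2→42 27:0→43,j→12,2→27 28:0→44,j→15,2→45 29:0→46,j→47,2→29 30:0→30,j→15,2→48 31:0→33,j→12,2→49 32:0→17,j→50,2→32 33:0→33,j→12,2→51 34:0→52,j→12,2→34 35:0→35,j→15,2→53 36:0→54,j→55,2→45 37:0→56,j→57,2→58 38:0→59,j→38,2→18 39:0→60,j→12,2→61 40:0→46,j→12,2→40 41:0→41,j→12,2→62 42:0→63,j→12,2→61 43:0→52,j→64,2→65 44:0→44,j→15,2→66 45:0→67,j→47,2→45 46:0→67,j→18,2→46 47:0→57,j→12,2→18 48:0→17,j→15,2→66 49:0→68,j→12,2→49 50:0→15,j→12,2→49 51:0→68,j→12,2→69 52:0→52,j→64,2→70 53:0→59,j→55,2→66 54:0→54,j→57,2→71 55:0→68,j→12,2→18 56:0→56,j→57,2→72 57:0→57,j→18,2→18 58:0→54,j→57,2→73 59:0→59,j→57,2→18 60:0→60,j→12,2→69 61:0→67,j→12,2→61 62:0→15,j→12,2→69 63:0→63,j→64,2→74 64:0→18,j→18,2→18 65:0→63,j→64,2→75 66:0→57,j→47,2→66 67:0→67,j→18,2→76 68:0→68,j→64,2→18 69:0→57,j→12,2→69 70:0→68,j→64,2→74 71:0→57,j→57,2→71 72:0→59,j→57,2→71 73:0→67,j→57,2→73 74:0→57,j→64,2→74 75:0→67,j→64,2→75 76:0→57,j→18,2→76.
'jj2': run [91, 84, 14, 1] end={s65} ∉↓L; 3/3 del acc.
'0jj0': N↓-sim [91, 83, 50, 4, 1] end={s65} rej; 4/4 single-dels accept.
'j0220j': N↓-sim [91, 84, 69, 49, 20, 6, 1] end={s65} rej; 6/6 deletions ∈↓L.
'200202': N↓-sim [91, 85, 70, 46, 29, 8, 1] end={s65} rej; 6/6 single-dels accept.
'2j20jj': |S_i|=[91, 85, 59, 45, 29, 3, 1] end={s65} ∉↓L; 6/6 single-dels accept.
5 minimals (antichain).
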